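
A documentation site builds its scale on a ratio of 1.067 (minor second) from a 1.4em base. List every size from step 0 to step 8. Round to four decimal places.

1.4000em, 1.4938em, 1.5939em, 1.7007em, 1.8146em, 1.9362em, 2.0659em, 2.2043em, 2.3520em

Step 0: 1.4em
Step 1: 1.4 × 1.067 = 1.4938
Step 2: 1.4 × 1.067² = 1.5939
Step 3: 1.4 × 1.067³ = 1.7007
Step 4: 1.4 × 1.067⁴ = 1.8146
Step 5: 1.4 × 1.067⁵ = 1.9362
Step 6: 1.4 × 1.067⁶ = 2.0659
Step 7: 1.4 × 1.067⁷ = 2.2043
Step 8: 1.4 × 1.067⁸ = 2.3520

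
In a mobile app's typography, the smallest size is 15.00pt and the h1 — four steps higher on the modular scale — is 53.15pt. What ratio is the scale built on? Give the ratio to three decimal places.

1.372

The ratio satisfies 15.00 × r⁴ = 53.15, so r = (53.15 / 15.00)^(1/4).
r = 3.5433^(1/4) ≈ 1.3720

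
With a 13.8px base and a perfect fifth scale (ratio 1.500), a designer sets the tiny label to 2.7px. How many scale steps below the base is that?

4

1.500ⁿ = 13.8 / 2.7 = 5.1111
n = ln(5.1111) / ln(1.500) = 1.6314 / 0.4055 ≈ 4.02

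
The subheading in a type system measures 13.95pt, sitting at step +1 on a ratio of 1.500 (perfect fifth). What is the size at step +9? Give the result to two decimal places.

357.52pt

13.95 × 1.500⁸ = 13.95 × 25.62891 ≈ 357.523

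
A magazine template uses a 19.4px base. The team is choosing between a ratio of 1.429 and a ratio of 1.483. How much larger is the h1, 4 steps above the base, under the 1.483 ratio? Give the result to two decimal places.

12.94px

At 1.429: 19.4 × 1.429⁴ = 80.8967px
At 1.483: 19.4 × 1.483⁴ = 93.8353px
Difference: 93.8353 − 80.8967 = 12.9386px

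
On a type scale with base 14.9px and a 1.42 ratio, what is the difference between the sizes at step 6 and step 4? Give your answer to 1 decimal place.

Step 4: 14.9 × 1.42⁴ = 60.581px
Step 6: 14.9 × 1.42⁶ = 122.156px
Difference: 122.156 − 60.581 = 61.575px

61.6px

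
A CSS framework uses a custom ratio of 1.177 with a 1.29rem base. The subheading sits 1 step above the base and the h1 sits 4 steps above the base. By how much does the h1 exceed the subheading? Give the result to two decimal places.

Step 1: 1.29 × 1.177 = 1.5183rem
Step 4: 1.29 × 1.177⁴ = 2.4757rem
Difference: 2.4757 − 1.5183 = 0.9574rem

0.96rem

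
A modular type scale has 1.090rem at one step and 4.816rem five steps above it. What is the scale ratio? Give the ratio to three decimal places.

1.346

r⁵ = 4.816 / 1.090, so r = (4.816/1.090)^(1/5).
r = 4.4183^(1/5) ≈ 1.3460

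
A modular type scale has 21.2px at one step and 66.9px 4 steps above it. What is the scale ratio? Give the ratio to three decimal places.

1.333

The ratio satisfies 21.2 × r⁴ = 66.9, so r = (66.9 / 21.2)^(1/4).
r = 3.1557^(1/4) ≈ 1.3328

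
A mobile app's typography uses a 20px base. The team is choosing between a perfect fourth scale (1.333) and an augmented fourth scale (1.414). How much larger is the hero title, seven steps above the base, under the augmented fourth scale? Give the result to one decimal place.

76.5px

Perfect fourth: 20.0 × 1.333⁷ = 149.569px
Augmented fourth: 20.0 × 1.414⁷ = 226.035px
Difference: 226.035 − 149.569 = 76.466px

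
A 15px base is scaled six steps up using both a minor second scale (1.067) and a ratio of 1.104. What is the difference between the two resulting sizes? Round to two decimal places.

5.02px

Minor second: 15.0 × 1.067⁶ = 22.1349px
At 1.104: 15.0 × 1.104⁶ = 27.1585px
Difference: 27.1585 − 22.1349 = 5.0236px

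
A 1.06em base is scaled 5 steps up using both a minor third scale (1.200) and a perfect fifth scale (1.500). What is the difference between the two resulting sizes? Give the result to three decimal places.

Minor third: 1.06 × 1.200⁵ = 2.63762em
Perfect fifth: 1.06 × 1.500⁵ = 8.04938em
Difference: 8.04938 − 2.63762 = 5.41176em

5.412em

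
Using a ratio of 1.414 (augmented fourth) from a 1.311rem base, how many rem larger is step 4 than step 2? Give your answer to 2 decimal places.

2.62rem

Step 2: 1.311 × 1.414² = 2.6212rem
Step 4: 1.311 × 1.414⁴ = 5.2408rem
Difference: 5.2408 − 2.6212 = 2.6196rem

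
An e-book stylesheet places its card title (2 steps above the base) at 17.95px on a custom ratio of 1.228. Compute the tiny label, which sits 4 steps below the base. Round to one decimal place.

Moving from step +2 to step -4 is 6 steps down, so divide by r⁶.
17.95 ÷ 1.228⁶ = 17.95 ÷ 3.42918 ≈ 5.234

5.2px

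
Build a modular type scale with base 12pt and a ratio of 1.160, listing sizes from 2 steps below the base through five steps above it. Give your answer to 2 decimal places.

Step -2: 12.0 ÷ 1.160² = 8.92
Step -1: 12.0 ÷ 1.160 = 10.34
Step 0: 12pt
Step 1: 12.0 × 1.160 = 13.92
Step 2: 12.0 × 1.160² = 16.15
Step 3: 12.0 × 1.160³ = 18.73
Step 4: 12.0 × 1.160⁴ = 21.73
Step 5: 12.0 × 1.160⁵ = 25.20

8.92pt, 10.34pt, 12.00pt, 13.92pt, 16.15pt, 18.73pt, 21.73pt, 25.20pt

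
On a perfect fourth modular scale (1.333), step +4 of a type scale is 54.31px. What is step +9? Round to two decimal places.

228.58px

54.31 × 1.333⁵ = 54.31 × 4.20873 ≈ 228.576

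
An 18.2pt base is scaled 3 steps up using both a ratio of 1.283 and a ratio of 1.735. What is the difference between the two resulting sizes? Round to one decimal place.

At 1.283: 18.2 × 1.283³ = 38.437pt
At 1.735: 18.2 × 1.735³ = 95.054pt
Difference: 95.054 − 38.437 = 56.617pt

56.6pt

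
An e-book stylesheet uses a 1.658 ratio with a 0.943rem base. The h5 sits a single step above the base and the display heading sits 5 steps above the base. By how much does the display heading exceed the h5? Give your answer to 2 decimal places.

10.25rem

Step 1: 0.943 × 1.658 = 1.5635rem
Step 5: 0.943 × 1.658⁵ = 11.8150rem
Difference: 11.8150 − 1.5635 = 10.2515rem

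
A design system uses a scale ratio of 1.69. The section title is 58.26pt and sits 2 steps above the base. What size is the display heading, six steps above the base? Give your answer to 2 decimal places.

58.26 × 1.69⁴ = 58.26 × 8.15731 ≈ 475.245

475.24pt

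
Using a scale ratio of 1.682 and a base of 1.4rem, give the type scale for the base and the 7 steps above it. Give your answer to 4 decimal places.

1.4000rem, 2.3548rem, 3.9608rem, 6.6620rem, 11.2055rem, 18.8477rem, 31.7018rem, 53.3224rem

Step 0: 1.4rem
Step 1: 1.4 × 1.682 = 2.3548
Step 2: 1.4 × 1.682² = 3.9608
Step 3: 1.4 × 1.682³ = 6.6620
Step 4: 1.4 × 1.682⁴ = 11.2055
Step 5: 1.4 × 1.682⁵ = 18.8477
Step 6: 1.4 × 1.682⁶ = 31.7018
Step 7: 1.4 × 1.682⁷ = 53.3224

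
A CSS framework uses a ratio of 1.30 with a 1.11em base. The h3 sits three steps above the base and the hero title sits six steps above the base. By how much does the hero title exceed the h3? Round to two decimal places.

2.92em

Step 3: 1.11 × 1.30³ = 2.4387em
Step 6: 1.11 × 1.30⁶ = 5.3578em
Difference: 5.3578 − 2.4387 = 2.9191em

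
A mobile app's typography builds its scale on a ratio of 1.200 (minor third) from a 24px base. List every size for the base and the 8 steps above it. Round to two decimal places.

Step 0: 24px
Step 1: 24.0 × 1.200 = 28.80
Step 2: 24.0 × 1.200² = 34.56
Step 3: 24.0 × 1.200³ = 41.47
Step 4: 24.0 × 1.200⁴ = 49.77
Step 5: 24.0 × 1.200⁵ = 59.72
Step 6: 24.0 × 1.200⁶ = 71.66
Step 7: 24.0 × 1.200⁷ = 86.00
Step 8: 24.0 × 1.200⁸ = 103.20

24.00px, 28.80px, 34.56px, 41.47px, 49.77px, 59.72px, 71.66px, 86.00px, 103.20px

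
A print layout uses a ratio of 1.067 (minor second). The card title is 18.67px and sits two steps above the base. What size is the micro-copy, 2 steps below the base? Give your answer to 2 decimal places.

18.67 ÷ 1.067⁴ = 18.67 ÷ 1.29616 ≈ 14.404

14.40px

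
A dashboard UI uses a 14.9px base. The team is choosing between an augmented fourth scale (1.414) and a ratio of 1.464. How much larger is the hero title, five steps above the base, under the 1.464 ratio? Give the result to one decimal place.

16.0px

Augmented fourth: 14.9 × 1.414⁵ = 84.224px
At 1.464: 14.9 × 1.464⁵ = 100.206px
Difference: 100.206 − 84.224 = 15.982px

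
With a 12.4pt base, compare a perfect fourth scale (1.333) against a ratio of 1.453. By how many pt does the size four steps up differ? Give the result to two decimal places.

16.12pt

Perfect fourth: 12.4 × 1.333⁴ = 39.1509pt
At 1.453: 12.4 × 1.453⁴ = 55.2693pt
Difference: 55.2693 − 39.1509 = 16.1184pt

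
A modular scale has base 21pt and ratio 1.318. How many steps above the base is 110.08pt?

6

1.318ⁿ = 110.08 / 21 = 5.2419
n = ln(5.2419) / ln(1.318) = 1.6567 / 0.2761 ≈ 6.00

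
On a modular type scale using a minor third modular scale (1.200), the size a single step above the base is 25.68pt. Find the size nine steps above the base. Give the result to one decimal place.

25.68 × 1.200⁸ = 25.68 × 4.29982 ≈ 110.419

110.4pt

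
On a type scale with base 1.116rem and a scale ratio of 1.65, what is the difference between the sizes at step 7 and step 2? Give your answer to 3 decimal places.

34.120rem

Step 2: 1.116 × 1.65² = 3.03831rem
Step 7: 1.116 × 1.65⁷ = 37.15795rem
Difference: 37.15795 − 3.03831 = 34.11964rem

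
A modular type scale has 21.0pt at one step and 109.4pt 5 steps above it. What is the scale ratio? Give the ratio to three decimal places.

r⁵ = 109.4 / 21.0, so r = (109.4/21.0)^(1/5).
r = 5.2095^(1/5) ≈ 1.3911

1.391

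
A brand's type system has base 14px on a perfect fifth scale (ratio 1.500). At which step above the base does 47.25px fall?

3

1.500ⁿ = 47.25 / 14 = 3.3750
n = ln(3.3750) / ln(1.500) = 1.2164 / 0.4055 ≈ 3.00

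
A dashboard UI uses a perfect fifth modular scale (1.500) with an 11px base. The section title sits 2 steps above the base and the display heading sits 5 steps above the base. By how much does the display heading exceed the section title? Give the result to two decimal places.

58.78px

Step 2: 11.0 × 1.500² = 24.7500px
Step 5: 11.0 × 1.500⁵ = 83.5312px
Difference: 83.5312 − 24.7500 = 58.7812px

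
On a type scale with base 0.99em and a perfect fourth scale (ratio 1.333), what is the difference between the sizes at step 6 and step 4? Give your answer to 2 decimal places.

Step 4: 0.99 × 1.333⁴ = 3.1258em
Step 6: 0.99 × 1.333⁶ = 5.5541em
Difference: 5.5541 − 3.1258 = 2.4283em

2.43em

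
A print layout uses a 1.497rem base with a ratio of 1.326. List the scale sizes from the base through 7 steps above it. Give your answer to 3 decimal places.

Step 0: 1.497rem
Step 1: 1.497 × 1.326 = 1.985
Step 2: 1.497 × 1.326² = 2.632
Step 3: 1.497 × 1.326³ = 3.490
Step 4: 1.497 × 1.326⁴ = 4.628
Step 5: 1.497 × 1.326⁵ = 6.137
Step 6: 1.497 × 1.326⁶ = 8.137
Step 7: 1.497 × 1.326⁷ = 10.790

1.497rem, 1.985rem, 2.632rem, 3.490rem, 4.628rem, 6.137rem, 8.137rem, 10.790rem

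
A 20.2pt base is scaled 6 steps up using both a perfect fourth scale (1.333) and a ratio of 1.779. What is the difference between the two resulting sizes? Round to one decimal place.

527.0pt

Perfect fourth: 20.2 × 1.333⁶ = 113.327pt
At 1.779: 20.2 × 1.779⁶ = 640.335pt
Difference: 640.335 − 113.327 = 527.008pt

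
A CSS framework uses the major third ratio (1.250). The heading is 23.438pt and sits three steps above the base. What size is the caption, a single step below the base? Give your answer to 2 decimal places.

9.60pt

Moving from step +3 to step -1 is 4 steps down, so divide by r⁴.
23.438 ÷ 1.250⁴ = 23.438 ÷ 2.44141 ≈ 9.600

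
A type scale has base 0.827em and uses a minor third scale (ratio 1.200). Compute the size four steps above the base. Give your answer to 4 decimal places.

Each step on a modular scale multiplies by the ratio, so the size n steps from the base is base × ratioⁿ.
0.827 × 1.200⁴ = 0.827 × 2.07360 ≈ 1.7149

1.7149em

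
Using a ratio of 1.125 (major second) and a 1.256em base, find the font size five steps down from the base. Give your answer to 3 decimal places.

Each step on a modular scale multiplies by the ratio, so the size n steps from the base is base × ratioⁿ.
1.256 ÷ 1.125⁵ = 1.256 ÷ 1.80203 ≈ 0.697

0.697em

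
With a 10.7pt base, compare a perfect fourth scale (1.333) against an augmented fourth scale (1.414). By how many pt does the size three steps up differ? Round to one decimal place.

4.9pt

Perfect fourth: 10.7 × 1.333³ = 25.344pt
Augmented fourth: 10.7 × 1.414³ = 30.250pt
Difference: 30.250 − 25.344 = 4.906pt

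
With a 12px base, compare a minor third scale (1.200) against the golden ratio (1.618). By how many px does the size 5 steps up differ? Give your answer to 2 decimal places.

103.21px

Minor third: 12.0 × 1.200⁵ = 29.8598px
Golden ratio: 12.0 × 1.618⁵ = 133.0681px
Difference: 133.0681 − 29.8598 = 103.2083px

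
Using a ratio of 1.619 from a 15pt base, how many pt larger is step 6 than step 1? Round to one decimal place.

245.8pt

Step 1: 15.0 × 1.619 = 24.285pt
Step 6: 15.0 × 1.619⁶ = 270.130pt
Difference: 270.130 − 24.285 = 245.845pt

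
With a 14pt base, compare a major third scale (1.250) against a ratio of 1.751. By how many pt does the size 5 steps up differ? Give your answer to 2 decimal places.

187.72pt

Major third: 14.0 × 1.250⁵ = 42.7246pt
At 1.751: 14.0 × 1.751⁵ = 230.4405pt
Difference: 230.4405 − 42.7246 = 187.7159pt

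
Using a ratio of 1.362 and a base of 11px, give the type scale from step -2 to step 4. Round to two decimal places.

Step -2: 11.0 ÷ 1.362² = 5.93
Step -1: 11.0 ÷ 1.362 = 8.08
Step 0: 11px
Step 1: 11.0 × 1.362 = 14.98
Step 2: 11.0 × 1.362² = 20.41
Step 3: 11.0 × 1.362³ = 27.79
Step 4: 11.0 × 1.362⁴ = 37.85

5.93px, 8.08px, 11.00px, 14.98px, 20.41px, 27.79px, 37.85px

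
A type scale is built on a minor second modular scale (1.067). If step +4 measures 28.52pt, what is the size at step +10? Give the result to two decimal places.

28.52 × 1.067⁶ = 28.52 × 1.47566 ≈ 42.086

42.09pt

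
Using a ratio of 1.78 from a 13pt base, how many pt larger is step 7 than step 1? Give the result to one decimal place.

Step 1: 13.0 × 1.78 = 23.140pt
Step 7: 13.0 × 1.78⁷ = 736.009pt
Difference: 736.009 − 23.140 = 712.869pt

712.9pt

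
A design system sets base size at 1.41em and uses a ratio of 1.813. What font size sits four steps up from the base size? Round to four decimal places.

15.2339em

A modular type scale is a geometric sequence: sizeₙ = base × rⁿ.
1.41 × 1.813⁴ = 1.41 × 10.80417 ≈ 15.2339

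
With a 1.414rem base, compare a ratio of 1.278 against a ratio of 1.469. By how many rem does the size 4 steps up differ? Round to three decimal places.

At 1.278: 1.414 × 1.278⁴ = 3.77201rem
At 1.469: 1.414 × 1.469⁴ = 6.58471rem
Difference: 6.58471 − 3.77201 = 2.81270rem

2.813rem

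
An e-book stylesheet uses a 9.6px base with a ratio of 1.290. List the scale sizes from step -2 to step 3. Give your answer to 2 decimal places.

Step -2: 9.6 ÷ 1.290² = 5.77
Step -1: 9.6 ÷ 1.290 = 7.44
Step 0: 9.6px
Step 1: 9.6 × 1.290 = 12.38
Step 2: 9.6 × 1.290² = 15.98
Step 3: 9.6 × 1.290³ = 20.61

5.77px, 7.44px, 9.60px, 12.38px, 15.98px, 20.61px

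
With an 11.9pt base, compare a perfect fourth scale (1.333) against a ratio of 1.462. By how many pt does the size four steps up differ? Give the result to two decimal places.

16.79pt

Perfect fourth: 11.9 × 1.333⁴ = 37.5723pt
At 1.462: 11.9 × 1.462⁴ = 54.3671pt
Difference: 54.3671 − 37.5723 = 16.7948pt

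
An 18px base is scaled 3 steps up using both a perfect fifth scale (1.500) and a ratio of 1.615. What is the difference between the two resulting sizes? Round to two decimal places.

Perfect fifth: 18.0 × 1.500³ = 60.7500px
At 1.615: 18.0 × 1.615³ = 75.8211px
Difference: 75.8211 − 60.7500 = 15.0711px

15.07px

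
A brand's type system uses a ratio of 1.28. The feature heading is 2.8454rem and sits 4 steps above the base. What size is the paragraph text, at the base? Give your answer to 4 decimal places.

Moving from step +4 to step +0 is 4 steps down, so divide by r⁴.
2.8454 ÷ 1.28⁴ = 2.8454 ÷ 2.68435 ≈ 1.0600

1.0600rem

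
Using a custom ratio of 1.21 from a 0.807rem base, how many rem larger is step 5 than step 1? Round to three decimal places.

1.117rem

Step 1: 0.807 × 1.21 = 0.97647rem
Step 5: 0.807 × 1.21⁵ = 2.09315rem
Difference: 2.09315 − 0.97647 = 1.11668rem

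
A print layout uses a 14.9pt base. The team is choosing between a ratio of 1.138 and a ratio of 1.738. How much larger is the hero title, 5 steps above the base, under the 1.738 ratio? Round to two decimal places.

207.85pt

At 1.138: 14.9 × 1.138⁵ = 28.4379pt
At 1.738: 14.9 × 1.738⁵ = 236.2844pt
Difference: 236.2844 − 28.4379 = 207.8465pt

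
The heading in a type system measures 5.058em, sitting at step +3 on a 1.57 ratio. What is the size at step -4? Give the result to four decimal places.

0.2151em

5.058 ÷ 1.57⁷ = 5.058 ÷ 23.51243 ≈ 0.2151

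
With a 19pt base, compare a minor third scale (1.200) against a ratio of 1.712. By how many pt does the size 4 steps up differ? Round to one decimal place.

Minor third: 19.0 × 1.200⁴ = 39.398pt
At 1.712: 19.0 × 1.712⁴ = 163.218pt
Difference: 163.218 − 39.398 = 123.820pt

123.8pt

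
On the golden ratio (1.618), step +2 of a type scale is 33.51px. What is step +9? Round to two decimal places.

Moving from step +2 to step +9 is 7 steps up, so multiply by r⁷.
33.51 × 1.618⁷ = 33.51 × 29.03017 ≈ 972.801

972.80px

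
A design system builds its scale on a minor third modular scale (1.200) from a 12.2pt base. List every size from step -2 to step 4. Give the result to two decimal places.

8.47pt, 10.17pt, 12.20pt, 14.64pt, 17.57pt, 21.08pt, 25.30pt

Step -2: 12.2 ÷ 1.200² = 8.47
Step -1: 12.2 ÷ 1.200 = 10.17
Step 0: 12.2pt
Step 1: 12.2 × 1.200 = 14.64
Step 2: 12.2 × 1.200² = 17.57
Step 3: 12.2 × 1.200³ = 21.08
Step 4: 12.2 × 1.200⁴ = 25.30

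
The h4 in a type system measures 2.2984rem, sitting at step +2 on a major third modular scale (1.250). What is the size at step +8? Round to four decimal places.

8.7677rem

The gap is 8 − (2) = 6 steps, so the factor is 1.250^6.
2.2984 × 1.250⁶ = 2.2984 × 3.81470 ≈ 8.7677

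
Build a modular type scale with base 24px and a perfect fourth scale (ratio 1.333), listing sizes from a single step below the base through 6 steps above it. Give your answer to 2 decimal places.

Step -1: 24.0 ÷ 1.333 = 18.00
Step 0: 24px
Step 1: 24.0 × 1.333 = 31.99
Step 2: 24.0 × 1.333² = 42.65
Step 3: 24.0 × 1.333³ = 56.85
Step 4: 24.0 × 1.333⁴ = 75.78
Step 5: 24.0 × 1.333⁵ = 101.01
Step 6: 24.0 × 1.333⁶ = 134.65

18.00px, 24.00px, 31.99px, 42.65px, 56.85px, 75.78px, 101.01px, 134.65px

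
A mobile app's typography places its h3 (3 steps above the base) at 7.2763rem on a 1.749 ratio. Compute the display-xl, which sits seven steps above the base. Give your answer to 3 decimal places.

7.2763 × 1.749⁴ = 7.2763 × 9.35749 ≈ 68.088

68.088rem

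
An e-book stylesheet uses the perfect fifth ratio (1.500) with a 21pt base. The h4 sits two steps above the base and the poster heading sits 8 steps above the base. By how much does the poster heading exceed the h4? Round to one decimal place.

491.0pt

Step 2: 21.0 × 1.500² = 47.250pt
Step 8: 21.0 × 1.500⁸ = 538.207pt
Difference: 538.207 − 47.250 = 490.957pt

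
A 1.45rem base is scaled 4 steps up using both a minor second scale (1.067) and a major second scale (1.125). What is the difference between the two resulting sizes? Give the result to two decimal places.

0.44rem

Minor second: 1.45 × 1.067⁴ = 1.8794rem
Major second: 1.45 × 1.125⁴ = 2.3226rem
Difference: 2.3226 − 1.8794 = 0.4432rem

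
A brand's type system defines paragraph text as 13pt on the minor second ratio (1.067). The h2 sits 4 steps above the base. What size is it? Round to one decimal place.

13.0 × 1.067⁴ = 13.0 × 1.29616 ≈ 16.85

16.9pt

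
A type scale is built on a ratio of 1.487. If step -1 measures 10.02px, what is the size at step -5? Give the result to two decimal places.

2.05px

The gap is -5 − (-1) = -4 steps, so the factor is 1.487^-4.
10.02 ÷ 1.487⁴ = 10.02 ÷ 4.88927 ≈ 2.049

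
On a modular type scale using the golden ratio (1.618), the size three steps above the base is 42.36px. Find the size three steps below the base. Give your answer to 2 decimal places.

2.36px

Moving from step +3 to step -3 is 6 steps down, so divide by r⁶.
42.36 ÷ 1.618⁶ = 42.36 ÷ 17.94201 ≈ 2.361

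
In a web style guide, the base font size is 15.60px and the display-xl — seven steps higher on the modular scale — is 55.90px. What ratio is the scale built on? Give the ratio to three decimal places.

r⁷ = 55.90 / 15.60, so r = (55.90/15.60)^(1/7).
r = 3.5833^(1/7) ≈ 1.2000

1.200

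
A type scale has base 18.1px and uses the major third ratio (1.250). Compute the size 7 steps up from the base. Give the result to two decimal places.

A modular type scale is a geometric sequence: sizeₙ = base × rⁿ.
18.1 × 1.250⁷ = 18.1 × 4.76837 ≈ 86.31

86.31px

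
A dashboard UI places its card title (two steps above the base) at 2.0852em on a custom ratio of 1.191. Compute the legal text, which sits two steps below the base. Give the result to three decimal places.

1.036em

2.0852 ÷ 1.191⁴ = 2.0852 ÷ 2.01209 ≈ 1.036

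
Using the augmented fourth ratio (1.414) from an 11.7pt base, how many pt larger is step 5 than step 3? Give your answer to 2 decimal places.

33.06pt

Step 3: 11.7 × 1.414³ = 33.0776pt
Step 5: 11.7 × 1.414⁵ = 66.1352pt
Difference: 66.1352 − 33.0776 = 33.0576pt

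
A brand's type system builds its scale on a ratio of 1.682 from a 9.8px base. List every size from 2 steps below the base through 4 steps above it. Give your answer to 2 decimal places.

Step -2: 9.8 ÷ 1.682² = 3.46
Step -1: 9.8 ÷ 1.682 = 5.83
Step 0: 9.8px
Step 1: 9.8 × 1.682 = 16.48
Step 2: 9.8 × 1.682² = 27.73
Step 3: 9.8 × 1.682³ = 46.63
Step 4: 9.8 × 1.682⁴ = 78.44

3.46px, 5.83px, 9.80px, 16.48px, 27.73px, 46.63px, 78.44px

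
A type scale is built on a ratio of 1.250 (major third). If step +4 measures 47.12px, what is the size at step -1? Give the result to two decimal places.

15.44px

Moving from step +4 to step -1 is 5 steps down, so divide by r⁵.
47.12 ÷ 1.250⁵ = 47.12 ÷ 3.05176 ≈ 15.440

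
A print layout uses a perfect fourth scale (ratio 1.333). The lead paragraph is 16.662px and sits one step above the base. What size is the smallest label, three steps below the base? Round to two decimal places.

16.662 ÷ 1.333⁴ = 16.662 ÷ 3.15733 ≈ 5.277

5.28px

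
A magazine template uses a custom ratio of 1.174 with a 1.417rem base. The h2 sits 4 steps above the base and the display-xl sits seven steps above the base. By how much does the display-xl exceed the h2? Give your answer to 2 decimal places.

1.66rem

Step 4: 1.417 × 1.174⁴ = 2.6918rem
Step 7: 1.417 × 1.174⁷ = 4.3556rem
Difference: 4.3556 − 2.6918 = 1.6638rem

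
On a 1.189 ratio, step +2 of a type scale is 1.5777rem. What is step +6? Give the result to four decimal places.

1.5777 × 1.189⁴ = 1.5777 × 1.99861 ≈ 3.1532

3.1532rem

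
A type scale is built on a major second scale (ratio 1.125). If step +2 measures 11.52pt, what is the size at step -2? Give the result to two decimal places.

7.19pt

11.52 ÷ 1.125⁴ = 11.52 ÷ 1.60181 ≈ 7.192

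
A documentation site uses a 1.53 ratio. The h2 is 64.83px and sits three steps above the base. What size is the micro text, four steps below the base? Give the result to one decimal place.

3.3px

Moving from step +3 to step -4 is 7 steps down, so divide by r⁷.
64.83 ÷ 1.53⁷ = 64.83 ÷ 19.62637 ≈ 3.303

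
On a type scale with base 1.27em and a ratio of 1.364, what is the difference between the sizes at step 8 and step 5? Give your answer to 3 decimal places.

9.220em

Step 5: 1.27 × 1.364⁵ = 5.99619em
Step 8: 1.27 × 1.364⁸ = 15.21664em
Difference: 15.21664 − 5.99619 = 9.22045em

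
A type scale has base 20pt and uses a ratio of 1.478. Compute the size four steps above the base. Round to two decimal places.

20.0 × 1.478⁴ = 20.0 × 4.77197 ≈ 95.44

95.44pt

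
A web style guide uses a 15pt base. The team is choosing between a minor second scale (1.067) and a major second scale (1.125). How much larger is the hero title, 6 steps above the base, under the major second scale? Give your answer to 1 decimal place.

Minor second: 15.0 × 1.067⁶ = 22.135pt
Major second: 15.0 × 1.125⁶ = 30.409pt
Difference: 30.409 − 22.135 = 8.274pt

8.3pt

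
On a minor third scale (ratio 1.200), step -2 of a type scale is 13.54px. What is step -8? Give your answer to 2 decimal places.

4.53px

13.54 ÷ 1.200⁶ = 13.54 ÷ 2.98598 ≈ 4.535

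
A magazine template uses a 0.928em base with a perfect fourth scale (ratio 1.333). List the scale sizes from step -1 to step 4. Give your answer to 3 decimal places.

Step -1: 0.928 ÷ 1.333 = 0.696
Step 0: 0.928em
Step 1: 0.928 × 1.333 = 1.237
Step 2: 0.928 × 1.333² = 1.649
Step 3: 0.928 × 1.333³ = 2.198
Step 4: 0.928 × 1.333⁴ = 2.930

0.696em, 0.928em, 1.237em, 1.649em, 2.198em, 2.930em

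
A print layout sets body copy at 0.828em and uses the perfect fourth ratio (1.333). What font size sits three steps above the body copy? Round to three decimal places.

Every step multiplies by the scale ratio.
0.828 × 1.333³ = 0.828 × 2.36859 ≈ 1.961

1.961em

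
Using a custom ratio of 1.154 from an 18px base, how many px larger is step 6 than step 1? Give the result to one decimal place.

21.7px

Step 1: 18.0 × 1.154 = 20.772px
Step 6: 18.0 × 1.154⁶ = 42.512px
Difference: 42.512 − 20.772 = 21.740px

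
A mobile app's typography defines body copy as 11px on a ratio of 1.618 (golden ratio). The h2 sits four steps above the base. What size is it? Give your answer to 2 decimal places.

75.39px

Each step on a modular scale multiplies by the ratio, so the size n steps from the base is base × ratioⁿ.
11.0 × 1.618⁴ = 11.0 × 6.85353 ≈ 75.39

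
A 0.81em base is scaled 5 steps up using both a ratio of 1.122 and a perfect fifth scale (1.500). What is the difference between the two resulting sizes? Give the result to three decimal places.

4.711em

At 1.122: 0.81 × 1.122⁵ = 1.44029em
Perfect fifth: 0.81 × 1.500⁵ = 6.15094em
Difference: 6.15094 − 1.44029 = 4.71065em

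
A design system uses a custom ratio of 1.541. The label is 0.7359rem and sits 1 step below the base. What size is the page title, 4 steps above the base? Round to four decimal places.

6.3949rem

The gap is 4 − (-1) = 5 steps, so the factor is 1.541^5.
0.7359 × 1.541⁵ = 0.7359 × 8.68987 ≈ 6.3949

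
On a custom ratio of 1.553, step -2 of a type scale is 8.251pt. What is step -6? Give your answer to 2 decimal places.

Moving from step -2 to step -6 is 4 steps down, so divide by r⁴.
8.251 ÷ 1.553⁴ = 8.251 ÷ 5.81682 ≈ 1.418

1.42pt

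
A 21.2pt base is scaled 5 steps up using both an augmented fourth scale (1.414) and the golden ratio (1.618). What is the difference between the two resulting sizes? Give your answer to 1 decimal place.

Augmented fourth: 21.2 × 1.414⁵ = 119.835pt
Golden ratio: 21.2 × 1.618⁵ = 235.087pt
Difference: 235.087 − 119.835 = 115.252pt

115.3pt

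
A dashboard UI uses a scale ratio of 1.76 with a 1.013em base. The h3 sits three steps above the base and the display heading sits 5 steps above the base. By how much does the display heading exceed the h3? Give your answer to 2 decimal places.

11.58em

Step 3: 1.013 × 1.76³ = 5.5226em
Step 5: 1.013 × 1.76⁵ = 17.1070em
Difference: 17.1070 − 5.5226 = 11.5844em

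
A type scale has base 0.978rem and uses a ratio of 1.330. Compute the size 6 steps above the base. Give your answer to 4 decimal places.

0.978 × 1.330⁶ = 0.978 × 5.53490 ≈ 5.4131

5.4131rem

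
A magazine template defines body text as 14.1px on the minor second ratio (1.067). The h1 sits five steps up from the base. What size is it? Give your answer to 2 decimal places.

A modular type scale is a geometric sequence: sizeₙ = base × rⁿ.
14.1 × 1.067⁵ = 14.1 × 1.38300 ≈ 19.50

19.50px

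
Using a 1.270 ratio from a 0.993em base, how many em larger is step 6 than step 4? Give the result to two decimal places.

Step 4: 0.993 × 1.270⁴ = 2.5832em
Step 6: 0.993 × 1.270⁶ = 4.1665em
Difference: 4.1665 − 2.5832 = 1.5833em

1.58em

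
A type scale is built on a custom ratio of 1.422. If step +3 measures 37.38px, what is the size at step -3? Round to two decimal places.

4.52px

37.38 ÷ 1.422⁶ = 37.38 ÷ 8.26794 ≈ 4.521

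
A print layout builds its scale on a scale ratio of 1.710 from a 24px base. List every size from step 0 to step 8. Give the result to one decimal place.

Step 0: 24px
Step 1: 24.0 × 1.710 = 41.0
Step 2: 24.0 × 1.710² = 70.2
Step 3: 24.0 × 1.710³ = 120.0
Step 4: 24.0 × 1.710⁴ = 205.2
Step 5: 24.0 × 1.710⁵ = 350.9
Step 6: 24.0 × 1.710⁶ = 600.1
Step 7: 24.0 × 1.710⁷ = 1026.1
Step 8: 24.0 × 1.710⁸ = 1754.6

24.0px, 41.0px, 70.2px, 120.0px, 205.2px, 350.9px, 600.1px, 1026.1px, 1754.6px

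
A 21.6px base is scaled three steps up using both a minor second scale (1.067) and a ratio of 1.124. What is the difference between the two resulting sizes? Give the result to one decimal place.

Minor second: 21.6 × 1.067³ = 26.239px
At 1.124: 21.6 × 1.124³ = 30.673px
Difference: 30.673 − 26.239 = 4.434px

4.4px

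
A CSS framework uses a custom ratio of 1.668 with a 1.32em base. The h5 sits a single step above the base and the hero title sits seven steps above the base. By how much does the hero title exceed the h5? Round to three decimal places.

Step 1: 1.32 × 1.668 = 2.20176em
Step 7: 1.32 × 1.668⁷ = 47.41833em
Difference: 47.41833 − 2.20176 = 45.21657em

45.217em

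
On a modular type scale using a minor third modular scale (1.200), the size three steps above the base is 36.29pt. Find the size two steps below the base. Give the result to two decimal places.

Moving from step +3 to step -2 is 5 steps down, so divide by r⁵.
36.29 ÷ 1.200⁵ = 36.29 ÷ 2.48832 ≈ 14.584

14.58pt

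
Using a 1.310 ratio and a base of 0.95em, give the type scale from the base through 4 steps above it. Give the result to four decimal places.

Step 0: 0.95em
Step 1: 0.95 × 1.310 = 1.2445
Step 2: 0.95 × 1.310² = 1.6303
Step 3: 0.95 × 1.310³ = 2.1357
Step 4: 0.95 × 1.310⁴ = 2.7977

0.9500em, 1.2445em, 1.6303em, 2.1357em, 2.7977em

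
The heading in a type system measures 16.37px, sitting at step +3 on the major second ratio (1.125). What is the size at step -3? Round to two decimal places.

8.07px

16.37 ÷ 1.125⁶ = 16.37 ÷ 2.02729 ≈ 8.075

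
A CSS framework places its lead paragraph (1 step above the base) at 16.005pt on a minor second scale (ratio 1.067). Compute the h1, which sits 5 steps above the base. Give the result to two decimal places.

20.74pt

Moving from step +1 to step +5 is 4 steps up, so multiply by r⁴.
16.005 × 1.067⁴ = 16.005 × 1.29616 ≈ 20.745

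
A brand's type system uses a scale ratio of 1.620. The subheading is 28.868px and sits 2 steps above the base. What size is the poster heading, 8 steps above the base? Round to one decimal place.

28.868 × 1.620⁶ = 28.868 × 18.07549 ≈ 521.803

521.8px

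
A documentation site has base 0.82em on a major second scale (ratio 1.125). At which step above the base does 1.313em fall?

1.125ⁿ = 1.313 / 0.82 = 1.6012
n = ln(1.6012) / ln(1.125) = 0.4708 / 0.1178 ≈ 4.00

4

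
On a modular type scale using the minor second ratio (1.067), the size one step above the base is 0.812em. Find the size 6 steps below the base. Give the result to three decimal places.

0.812 ÷ 1.067⁷ = 0.812 ÷ 1.57453 ≈ 0.516

0.516em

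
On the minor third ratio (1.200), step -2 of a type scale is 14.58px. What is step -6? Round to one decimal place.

14.58 ÷ 1.200⁴ = 14.58 ÷ 2.07360 ≈ 7.031

7.0px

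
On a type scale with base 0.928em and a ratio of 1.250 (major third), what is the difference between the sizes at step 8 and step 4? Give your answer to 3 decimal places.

Step 4: 0.928 × 1.250⁴ = 2.26562em
Step 8: 0.928 × 1.250⁸ = 5.53131em
Difference: 5.53131 − 2.26562 = 3.26569em

3.266em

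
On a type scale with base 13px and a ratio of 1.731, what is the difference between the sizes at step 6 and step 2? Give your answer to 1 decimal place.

310.8px

Step 2: 13.0 × 1.731² = 38.953px
Step 6: 13.0 × 1.731⁶ = 349.724px
Difference: 349.724 − 38.953 = 310.771px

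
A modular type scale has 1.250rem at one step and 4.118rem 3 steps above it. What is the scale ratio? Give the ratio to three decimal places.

1.488

r³ = 4.118 / 1.250, so r = (4.118/1.250)^(1/3).
r = 3.2944^(1/3) ≈ 1.4880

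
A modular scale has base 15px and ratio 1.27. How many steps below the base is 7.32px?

1.27ⁿ = 15 / 7.32 = 2.0492
n = ln(2.0492) / ln(1.27) = 0.7174 / 0.2390 ≈ 3.00

3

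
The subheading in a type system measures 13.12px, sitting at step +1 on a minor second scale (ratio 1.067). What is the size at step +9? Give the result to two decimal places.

13.12 × 1.067⁸ = 13.12 × 1.68002 ≈ 22.042

22.04px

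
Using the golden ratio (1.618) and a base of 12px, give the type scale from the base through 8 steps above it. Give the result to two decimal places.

12.00px, 19.42px, 31.42px, 50.83px, 82.24px, 133.07px, 215.30px, 348.36px, 563.65px

Step 0: 12px
Step 1: 12.0 × 1.618 = 19.42
Step 2: 12.0 × 1.618² = 31.42
Step 3: 12.0 × 1.618³ = 50.83
Step 4: 12.0 × 1.618⁴ = 82.24
Step 5: 12.0 × 1.618⁵ = 133.07
Step 6: 12.0 × 1.618⁶ = 215.30
Step 7: 12.0 × 1.618⁷ = 348.36
Step 8: 12.0 × 1.618⁸ = 563.65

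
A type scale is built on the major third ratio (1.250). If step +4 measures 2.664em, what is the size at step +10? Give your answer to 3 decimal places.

10.162em

2.664 × 1.250⁶ = 2.664 × 3.81470 ≈ 10.162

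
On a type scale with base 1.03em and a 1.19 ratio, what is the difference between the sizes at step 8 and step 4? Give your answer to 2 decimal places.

2.08em

Step 4: 1.03 × 1.19⁴ = 2.0655em
Step 8: 1.03 × 1.19⁸ = 4.1420em
Difference: 4.1420 − 2.0655 = 2.0765em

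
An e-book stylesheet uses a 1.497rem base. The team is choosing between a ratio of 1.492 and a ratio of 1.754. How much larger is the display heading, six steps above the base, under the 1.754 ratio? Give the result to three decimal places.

At 1.492: 1.497 × 1.492⁶ = 16.51333rem
At 1.754: 1.497 × 1.754⁶ = 43.59125rem
Difference: 43.59125 − 16.51333 = 27.07792rem

27.078rem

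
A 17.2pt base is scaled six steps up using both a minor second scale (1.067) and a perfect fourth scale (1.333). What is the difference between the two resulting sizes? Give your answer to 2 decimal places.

71.11pt

Minor second: 17.2 × 1.067⁶ = 25.3814pt
Perfect fourth: 17.2 × 1.333⁶ = 96.4960pt
Difference: 96.4960 − 25.3814 = 71.1146pt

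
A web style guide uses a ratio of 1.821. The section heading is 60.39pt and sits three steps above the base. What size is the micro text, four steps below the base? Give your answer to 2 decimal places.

0.91pt

The gap is -4 − (3) = -7 steps, so the factor is 1.821^-7.
60.39 ÷ 1.821⁷ = 60.39 ÷ 66.40024 ≈ 0.909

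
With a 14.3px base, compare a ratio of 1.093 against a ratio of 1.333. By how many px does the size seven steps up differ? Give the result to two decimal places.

80.29px

At 1.093: 14.3 × 1.093⁷ = 26.6488px
At 1.333: 14.3 × 1.333⁷ = 106.9417px
Difference: 106.9417 − 26.6488 = 80.2929px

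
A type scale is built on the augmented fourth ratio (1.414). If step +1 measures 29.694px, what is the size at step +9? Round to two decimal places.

Moving from step +1 to step +9 is 8 steps up, so multiply by r⁸.
29.694 × 1.414⁸ = 29.694 × 15.98068 ≈ 474.530

474.53px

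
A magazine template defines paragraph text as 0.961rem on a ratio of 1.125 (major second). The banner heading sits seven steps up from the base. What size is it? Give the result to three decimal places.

2.192rem

Every step multiplies by the scale ratio.
0.961 × 1.125⁷ = 0.961 × 2.28070 ≈ 2.192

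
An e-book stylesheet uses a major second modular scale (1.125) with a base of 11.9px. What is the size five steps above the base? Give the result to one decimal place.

11.9 × 1.125⁵ = 11.9 × 1.80203 ≈ 21.44

21.4px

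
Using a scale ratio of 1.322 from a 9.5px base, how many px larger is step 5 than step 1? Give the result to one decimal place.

Step 1: 9.5 × 1.322 = 12.559px
Step 5: 9.5 × 1.322⁵ = 38.360px
Difference: 38.360 − 12.559 = 25.801px

25.8px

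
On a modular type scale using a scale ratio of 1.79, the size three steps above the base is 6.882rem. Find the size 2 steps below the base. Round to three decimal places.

The gap is -2 − (3) = -5 steps, so the factor is 1.79^-5.
6.882 ÷ 1.79⁵ = 6.882 ÷ 18.37660 ≈ 0.374

0.374rem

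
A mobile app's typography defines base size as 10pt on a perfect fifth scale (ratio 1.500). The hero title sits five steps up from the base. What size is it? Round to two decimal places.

75.94pt

10.0 × 1.500⁵ = 10.0 × 7.59375 ≈ 75.94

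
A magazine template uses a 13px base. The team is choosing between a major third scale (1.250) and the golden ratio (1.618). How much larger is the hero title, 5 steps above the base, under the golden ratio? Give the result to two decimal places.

104.48px

Major third: 13.0 × 1.250⁵ = 39.6729px
Golden ratio: 13.0 × 1.618⁵ = 144.1571px
Difference: 144.1571 − 39.6729 = 104.4842px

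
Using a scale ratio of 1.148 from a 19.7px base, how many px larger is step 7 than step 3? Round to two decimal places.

Step 3: 19.7 × 1.148³ = 29.8052px
Step 7: 19.7 × 1.148⁷ = 51.7678px
Difference: 51.7678 − 29.8052 = 21.9626px

21.96px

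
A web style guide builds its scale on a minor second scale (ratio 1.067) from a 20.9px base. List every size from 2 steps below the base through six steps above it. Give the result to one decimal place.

Step -2: 20.9 ÷ 1.067² = 18.4
Step -1: 20.9 ÷ 1.067 = 19.6
Step 0: 20.9px
Step 1: 20.9 × 1.067 = 22.3
Step 2: 20.9 × 1.067² = 23.8
Step 3: 20.9 × 1.067³ = 25.4
Step 4: 20.9 × 1.067⁴ = 27.1
Step 5: 20.9 × 1.067⁵ = 28.9
Step 6: 20.9 × 1.067⁶ = 30.8

18.4px, 19.6px, 20.9px, 22.3px, 23.8px, 25.4px, 27.1px, 28.9px, 30.8px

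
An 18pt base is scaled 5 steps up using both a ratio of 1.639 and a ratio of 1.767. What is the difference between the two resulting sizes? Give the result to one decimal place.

97.2pt

At 1.639: 18.0 × 1.639⁵ = 212.896pt
At 1.767: 18.0 × 1.767⁵ = 310.067pt
Difference: 310.067 − 212.896 = 97.171pt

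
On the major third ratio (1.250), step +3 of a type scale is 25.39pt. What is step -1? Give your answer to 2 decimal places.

10.40pt

25.39 ÷ 1.250⁴ = 25.39 ÷ 2.44141 ≈ 10.400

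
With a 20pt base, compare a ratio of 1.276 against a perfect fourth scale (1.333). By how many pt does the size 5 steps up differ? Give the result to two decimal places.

At 1.276: 20.0 × 1.276⁵ = 67.6524pt
Perfect fourth: 20.0 × 1.333⁵ = 84.1745pt
Difference: 84.1745 − 67.6524 = 16.5221pt

16.52pt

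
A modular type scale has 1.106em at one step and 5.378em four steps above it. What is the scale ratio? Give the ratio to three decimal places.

r⁴ = 5.378 / 1.106, so r = (5.378/1.106)^(1/4).
r = 4.8626^(1/4) ≈ 1.4850

1.485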